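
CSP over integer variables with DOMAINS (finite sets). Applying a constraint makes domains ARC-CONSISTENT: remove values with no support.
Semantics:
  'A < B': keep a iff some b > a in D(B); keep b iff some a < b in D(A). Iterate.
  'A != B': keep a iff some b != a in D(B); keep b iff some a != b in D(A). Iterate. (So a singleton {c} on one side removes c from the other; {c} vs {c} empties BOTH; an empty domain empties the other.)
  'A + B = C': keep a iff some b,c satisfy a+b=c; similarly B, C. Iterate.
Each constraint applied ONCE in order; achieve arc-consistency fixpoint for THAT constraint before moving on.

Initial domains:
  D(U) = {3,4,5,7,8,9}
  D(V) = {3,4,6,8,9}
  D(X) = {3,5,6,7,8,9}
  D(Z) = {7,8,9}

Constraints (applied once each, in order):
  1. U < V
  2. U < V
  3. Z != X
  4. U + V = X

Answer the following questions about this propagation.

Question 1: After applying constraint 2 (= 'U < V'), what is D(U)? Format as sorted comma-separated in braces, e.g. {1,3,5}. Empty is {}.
Constraint 1 (U < V) on D(U)={3,4,5,7,8,9} D(V)={3,4,6,8,9}: U {3,4,5,7,8,9}->{3,4,5,7,8}; V {3,4,6,8,9}->{4,6,8,9}
Constraint 2 (U < V) on D(U)={3,4,5,7,8} D(V)={4,6,8,9}: no change
So after constraint 2: D(U) = {3,4,5,7,8}

Answer: {3,4,5,7,8}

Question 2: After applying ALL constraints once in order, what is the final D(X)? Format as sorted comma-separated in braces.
Constraint 1 (U < V) on D(U)={3,4,5,7,8,9} D(V)={3,4,6,8,9}: U {3,4,5,7,8,9}->{3,4,5,7,8}; V {3,4,6,8,9}->{4,6,8,9}
Constraint 2 (U < V) on D(U)={3,4,5,7,8} D(V)={4,6,8,9}: no change
Constraint 3 (Z != X) on D(Z)={7,8,9} D(X)={3,5,6,7,8,9}: no change
Constraint 4 (U + V = X) on D(U)={3,4,5,7,8} D(V)={4,6,8,9} D(X)={3,5,6,7,8,9}: U {3,4,5,7,8}->{3,4,5}; V {4,6,8,9}->{4,6}; X {3,5,6,7,8,9}->{7,8,9}
So after all 4 constraints: D(X) = {7,8,9}

Answer: {7,8,9}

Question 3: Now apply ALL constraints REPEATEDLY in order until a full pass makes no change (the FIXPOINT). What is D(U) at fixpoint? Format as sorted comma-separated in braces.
pass 0 (initial): D(U)={3,4,5,7,8,9}
pass 1: U {3,4,5,7,8,9}->{3,4,5}; V {3,4,6,8,9}->{4,6}; X {3,5,6,7,8,9}->{7,8,9}
pass 2: no change
Fixpoint after 2 passes: D(U) = {3,4,5}

Answer: {3,4,5}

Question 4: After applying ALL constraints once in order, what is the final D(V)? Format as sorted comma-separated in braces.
Constraint 1 (U < V) on D(U)={3,4,5,7,8,9} D(V)={3,4,6,8,9}: U {3,4,5,7,8,9}->{3,4,5,7,8}; V {3,4,6,8,9}->{4,6,8,9}
Constraint 2 (U < V) on D(U)={3,4,5,7,8} D(V)={4,6,8,9}: no change
Constraint 3 (Z != X) on D(Z)={7,8,9} D(X)={3,5,6,7,8,9}: no change
Constraint 4 (U + V = X) on D(U)={3,4,5,7,8} D(V)={4,6,8,9} D(X)={3,5,6,7,8,9}: U {3,4,5,7,8}->{3,4,5}; V {4,6,8,9}->{4,6}; X {3,5,6,7,8,9}->{7,8,9}
So after all 4 constraints: D(V) = {4,6}

Answer: {4,6}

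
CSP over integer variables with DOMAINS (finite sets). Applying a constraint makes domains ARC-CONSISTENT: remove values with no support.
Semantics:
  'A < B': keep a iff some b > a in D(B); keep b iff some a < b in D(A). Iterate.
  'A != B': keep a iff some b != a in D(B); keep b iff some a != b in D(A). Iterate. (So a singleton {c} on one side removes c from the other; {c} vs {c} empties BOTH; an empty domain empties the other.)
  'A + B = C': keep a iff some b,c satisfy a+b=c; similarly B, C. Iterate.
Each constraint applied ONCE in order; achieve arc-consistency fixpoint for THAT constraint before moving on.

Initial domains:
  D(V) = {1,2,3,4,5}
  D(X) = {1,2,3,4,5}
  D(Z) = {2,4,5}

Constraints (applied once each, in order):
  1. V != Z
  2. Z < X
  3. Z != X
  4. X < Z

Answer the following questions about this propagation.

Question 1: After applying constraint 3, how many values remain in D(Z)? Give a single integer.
Constraint 1 (V != Z) on D(V)={1,2,3,4,5} D(Z)={2,4,5}: no change
Constraint 2 (Z < X) on D(Z)={2,4,5} D(X)={1,2,3,4,5}: Z {2,4,5}->{2,4}; X {1,2,3,4,5}->{3,4,5}
Constraint 3 (Z != X) on D(Z)={2,4} D(X)={3,4,5}: no change
So after constraint 3: D(Z)={2,4}, size = 2

Answer: 2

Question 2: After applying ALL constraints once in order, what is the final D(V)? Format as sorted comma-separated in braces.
Answer: {1,2,3,4,5}

Derivation:
Constraint 1 (V != Z) on D(V)={1,2,3,4,5} D(Z)={2,4,5}: no change
Constraint 2 (Z < X) on D(Z)={2,4,5} D(X)={1,2,3,4,5}: Z {2,4,5}->{2,4}; X {1,2,3,4,5}->{3,4,5}
Constraint 3 (Z != X) on D(Z)={2,4} D(X)={3,4,5}: no change
Constraint 4 (X < Z) on D(X)={3,4,5} D(Z)={2,4}: X {3,4,5}->{3}; Z {2,4}->{4}
So after all 4 constraints: D(V) = {1,2,3,4,5}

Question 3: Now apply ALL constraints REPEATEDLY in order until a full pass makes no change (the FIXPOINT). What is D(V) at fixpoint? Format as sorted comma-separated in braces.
pass 0 (initial): D(V)={1,2,3,4,5}
pass 1: X {1,2,3,4,5}->{3}; Z {2,4,5}->{4}
pass 2: V {1,2,3,4,5}->{1,2,3,5}; X {3}->{}; Z {4}->{}
pass 3: V {1,2,3,5}->{}
pass 4: no change
Fixpoint after 4 passes: D(V) = {}

Answer: {}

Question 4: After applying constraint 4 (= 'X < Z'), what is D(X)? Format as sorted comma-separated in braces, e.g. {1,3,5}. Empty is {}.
Answer: {3}

Derivation:
Constraint 1 (V != Z) on D(V)={1,2,3,4,5} D(Z)={2,4,5}: no change
Constraint 2 (Z < X) on D(Z)={2,4,5} D(X)={1,2,3,4,5}: Z {2,4,5}->{2,4}; X {1,2,3,4,5}->{3,4,5}
Constraint 3 (Z != X) on D(Z)={2,4} D(X)={3,4,5}: no change
Constraint 4 (X < Z) on D(X)={3,4,5} D(Z)={2,4}: X {3,4,5}->{3}; Z {2,4}->{4}
So after constraint 4: D(X) = {3}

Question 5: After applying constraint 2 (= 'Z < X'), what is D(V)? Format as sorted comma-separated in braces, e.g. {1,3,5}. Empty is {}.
Constraint 1 (V != Z) on D(V)={1,2,3,4,5} D(Z)={2,4,5}: no change
Constraint 2 (Z < X) on D(Z)={2,4,5} D(X)={1,2,3,4,5}: Z {2,4,5}->{2,4}; X {1,2,3,4,5}->{3,4,5}
So after constraint 2: D(V) = {1,2,3,4,5}

Answer: {1,2,3,4,5}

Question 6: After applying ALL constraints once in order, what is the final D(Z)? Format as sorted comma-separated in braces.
Constraint 1 (V != Z) on D(V)={1,2,3,4,5} D(Z)={2,4,5}: no change
Constraint 2 (Z < X) on D(Z)={2,4,5} D(X)={1,2,3,4,5}: Z {2,4,5}->{2,4}; X {1,2,3,4,5}->{3,4,5}
Constraint 3 (Z != X) on D(Z)={2,4} D(X)={3,4,5}: no change
Constraint 4 (X < Z) on D(X)={3,4,5} D(Z)={2,4}: X {3,4,5}->{3}; Z {2,4}->{4}
So after all 4 constraints: D(Z) = {4}

Answer: {4}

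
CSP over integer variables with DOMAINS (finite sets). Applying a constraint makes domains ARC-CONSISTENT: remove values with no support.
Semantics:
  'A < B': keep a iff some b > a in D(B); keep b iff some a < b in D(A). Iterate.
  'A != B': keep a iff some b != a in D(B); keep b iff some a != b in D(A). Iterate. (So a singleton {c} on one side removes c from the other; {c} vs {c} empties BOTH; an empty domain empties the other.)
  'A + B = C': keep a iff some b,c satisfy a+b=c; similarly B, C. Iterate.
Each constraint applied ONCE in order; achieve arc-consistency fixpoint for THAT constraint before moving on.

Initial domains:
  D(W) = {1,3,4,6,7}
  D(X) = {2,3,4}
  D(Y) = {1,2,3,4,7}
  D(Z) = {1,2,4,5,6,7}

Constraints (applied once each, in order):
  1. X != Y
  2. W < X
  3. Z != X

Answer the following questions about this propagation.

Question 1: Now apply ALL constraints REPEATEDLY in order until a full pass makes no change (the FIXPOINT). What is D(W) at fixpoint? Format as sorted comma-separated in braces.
Answer: {1,3}

Derivation:
pass 0 (initial): D(W)={1,3,4,6,7}
pass 1: W {1,3,4,6,7}->{1,3}
pass 2: no change
Fixpoint after 2 passes: D(W) = {1,3}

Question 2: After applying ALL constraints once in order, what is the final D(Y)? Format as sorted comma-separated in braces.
Constraint 1 (X != Y) on D(X)={2,3,4} D(Y)={1,2,3,4,7}: no change
Constraint 2 (W < X) on D(W)={1,3,4,6,7} D(X)={2,3,4}: W {1,3,4,6,7}->{1,3}
Constraint 3 (Z != X) on D(Z)={1,2,4,5,6,7} D(X)={2,3,4}: no change
So after all 3 constraints: D(Y) = {1,2,3,4,7}

Answer: {1,2,3,4,7}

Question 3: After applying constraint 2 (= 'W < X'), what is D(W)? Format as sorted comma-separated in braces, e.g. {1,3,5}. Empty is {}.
Answer: {1,3}

Derivation:
Constraint 1 (X != Y) on D(X)={2,3,4} D(Y)={1,2,3,4,7}: no change
Constraint 2 (W < X) on D(W)={1,3,4,6,7} D(X)={2,3,4}: W {1,3,4,6,7}->{1,3}
So after constraint 2: D(W) = {1,3}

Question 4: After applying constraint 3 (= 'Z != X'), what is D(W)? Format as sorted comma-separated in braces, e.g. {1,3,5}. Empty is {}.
Constraint 1 (X != Y) on D(X)={2,3,4} D(Y)={1,2,3,4,7}: no change
Constraint 2 (W < X) on D(W)={1,3,4,6,7} D(X)={2,3,4}: W {1,3,4,6,7}->{1,3}
Constraint 3 (Z != X) on D(Z)={1,2,4,5,6,7} D(X)={2,3,4}: no change
So after constraint 3: D(W) = {1,3}

Answer: {1,3}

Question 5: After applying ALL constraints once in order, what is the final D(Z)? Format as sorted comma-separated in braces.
Answer: {1,2,4,5,6,7}

Derivation:
Constraint 1 (X != Y) on D(X)={2,3,4} D(Y)={1,2,3,4,7}: no change
Constraint 2 (W < X) on D(W)={1,3,4,6,7} D(X)={2,3,4}: W {1,3,4,6,7}->{1,3}
Constraint 3 (Z != X) on D(Z)={1,2,4,5,6,7} D(X)={2,3,4}: no change
So after all 3 constraints: D(Z) = {1,2,4,5,6,7}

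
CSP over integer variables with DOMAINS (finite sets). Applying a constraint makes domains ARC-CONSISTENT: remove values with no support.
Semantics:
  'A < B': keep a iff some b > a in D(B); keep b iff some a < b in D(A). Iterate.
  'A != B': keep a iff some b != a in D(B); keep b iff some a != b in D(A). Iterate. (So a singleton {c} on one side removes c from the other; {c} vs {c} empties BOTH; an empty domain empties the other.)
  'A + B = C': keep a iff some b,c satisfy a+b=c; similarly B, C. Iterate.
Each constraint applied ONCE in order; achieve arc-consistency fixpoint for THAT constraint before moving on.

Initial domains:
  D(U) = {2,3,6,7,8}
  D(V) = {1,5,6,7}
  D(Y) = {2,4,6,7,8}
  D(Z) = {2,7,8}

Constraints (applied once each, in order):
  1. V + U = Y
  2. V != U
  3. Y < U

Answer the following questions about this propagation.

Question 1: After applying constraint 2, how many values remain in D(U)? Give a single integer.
Constraint 1 (V + U = Y) on D(V)={1,5,6,7} D(U)={2,3,6,7,8} D(Y)={2,4,6,7,8}: V {1,5,6,7}->{1,5,6}; U {2,3,6,7,8}->{2,3,6,7}; Y {2,4,6,7,8}->{4,7,8}
Constraint 2 (V != U) on D(V)={1,5,6} D(U)={2,3,6,7}: no change
So after constraint 2: D(U)={2,3,6,7}, size = 4

Answer: 4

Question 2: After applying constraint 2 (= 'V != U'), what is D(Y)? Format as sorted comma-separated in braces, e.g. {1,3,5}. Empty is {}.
Constraint 1 (V + U = Y) on D(V)={1,5,6,7} D(U)={2,3,6,7,8} D(Y)={2,4,6,7,8}: V {1,5,6,7}->{1,5,6}; U {2,3,6,7,8}->{2,3,6,7}; Y {2,4,6,7,8}->{4,7,8}
Constraint 2 (V != U) on D(V)={1,5,6} D(U)={2,3,6,7}: no change
So after constraint 2: D(Y) = {4,7,8}

Answer: {4,7,8}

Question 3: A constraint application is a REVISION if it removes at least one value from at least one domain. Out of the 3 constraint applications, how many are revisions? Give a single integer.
Constraint 1 (V + U = Y) on D(V)={1,5,6,7} D(U)={2,3,6,7,8} D(Y)={2,4,6,7,8}: V {1,5,6,7}->{1,5,6}; U {2,3,6,7,8}->{2,3,6,7}; Y {2,4,6,7,8}->{4,7,8} => REVISION
Constraint 2 (V != U) on D(V)={1,5,6} D(U)={2,3,6,7}: no change => not a revision
Constraint 3 (Y < U) on D(Y)={4,7,8} D(U)={2,3,6,7}: Y {4,7,8}->{4}; U {2,3,6,7}->{6,7} => REVISION
Total revisions = 2

Answer: 2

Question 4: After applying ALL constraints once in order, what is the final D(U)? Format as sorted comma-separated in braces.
Constraint 1 (V + U = Y) on D(V)={1,5,6,7} D(U)={2,3,6,7,8} D(Y)={2,4,6,7,8}: V {1,5,6,7}->{1,5,6}; U {2,3,6,7,8}->{2,3,6,7}; Y {2,4,6,7,8}->{4,7,8}
Constraint 2 (V != U) on D(V)={1,5,6} D(U)={2,3,6,7}: no change
Constraint 3 (Y < U) on D(Y)={4,7,8} D(U)={2,3,6,7}: Y {4,7,8}->{4}; U {2,3,6,7}->{6,7}
So after all 3 constraints: D(U) = {6,7}

Answer: {6,7}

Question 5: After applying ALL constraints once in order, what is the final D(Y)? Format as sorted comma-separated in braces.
Answer: {4}

Derivation:
Constraint 1 (V + U = Y) on D(V)={1,5,6,7} D(U)={2,3,6,7,8} D(Y)={2,4,6,7,8}: V {1,5,6,7}->{1,5,6}; U {2,3,6,7,8}->{2,3,6,7}; Y {2,4,6,7,8}->{4,7,8}
Constraint 2 (V != U) on D(V)={1,5,6} D(U)={2,3,6,7}: no change
Constraint 3 (Y < U) on D(Y)={4,7,8} D(U)={2,3,6,7}: Y {4,7,8}->{4}; U {2,3,6,7}->{6,7}
So after all 3 constraints: D(Y) = {4}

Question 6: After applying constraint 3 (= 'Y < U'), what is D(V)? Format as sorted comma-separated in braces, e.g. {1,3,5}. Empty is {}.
Constraint 1 (V + U = Y) on D(V)={1,5,6,7} D(U)={2,3,6,7,8} D(Y)={2,4,6,7,8}: V {1,5,6,7}->{1,5,6}; U {2,3,6,7,8}->{2,3,6,7}; Y {2,4,6,7,8}->{4,7,8}
Constraint 2 (V != U) on D(V)={1,5,6} D(U)={2,3,6,7}: no change
Constraint 3 (Y < U) on D(Y)={4,7,8} D(U)={2,3,6,7}: Y {4,7,8}->{4}; U {2,3,6,7}->{6,7}
So after constraint 3: D(V) = {1,5,6}

Answer: {1,5,6}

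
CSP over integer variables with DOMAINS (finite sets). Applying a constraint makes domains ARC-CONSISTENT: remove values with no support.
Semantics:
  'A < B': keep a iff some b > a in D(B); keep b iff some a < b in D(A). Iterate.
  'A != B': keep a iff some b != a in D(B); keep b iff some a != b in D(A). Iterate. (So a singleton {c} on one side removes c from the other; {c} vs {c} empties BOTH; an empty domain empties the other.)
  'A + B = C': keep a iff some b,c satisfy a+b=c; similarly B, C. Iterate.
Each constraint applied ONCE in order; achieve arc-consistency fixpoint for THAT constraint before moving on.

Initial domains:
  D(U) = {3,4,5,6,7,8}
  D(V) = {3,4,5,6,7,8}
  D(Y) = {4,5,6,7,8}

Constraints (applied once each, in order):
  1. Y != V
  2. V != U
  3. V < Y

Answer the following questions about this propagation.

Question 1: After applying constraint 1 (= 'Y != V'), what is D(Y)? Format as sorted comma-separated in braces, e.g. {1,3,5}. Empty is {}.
Answer: {4,5,6,7,8}

Derivation:
Constraint 1 (Y != V) on D(Y)={4,5,6,7,8} D(V)={3,4,5,6,7,8}: no change
So after constraint 1: D(Y) = {4,5,6,7,8}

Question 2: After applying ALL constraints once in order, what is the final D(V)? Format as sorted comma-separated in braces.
Constraint 1 (Y != V) on D(Y)={4,5,6,7,8} D(V)={3,4,5,6,7,8}: no change
Constraint 2 (V != U) on D(V)={3,4,5,6,7,8} D(U)={3,4,5,6,7,8}: no change
Constraint 3 (V < Y) on D(V)={3,4,5,6,7,8} D(Y)={4,5,6,7,8}: V {3,4,5,6,7,8}->{3,4,5,6,7}
So after all 3 constraints: D(V) = {3,4,5,6,7}

Answer: {3,4,5,6,7}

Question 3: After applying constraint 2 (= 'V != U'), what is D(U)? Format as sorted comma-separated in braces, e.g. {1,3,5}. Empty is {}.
Constraint 1 (Y != V) on D(Y)={4,5,6,7,8} D(V)={3,4,5,6,7,8}: no change
Constraint 2 (V != U) on D(V)={3,4,5,6,7,8} D(U)={3,4,5,6,7,8}: no change
So after constraint 2: D(U) = {3,4,5,6,7,8}

Answer: {3,4,5,6,7,8}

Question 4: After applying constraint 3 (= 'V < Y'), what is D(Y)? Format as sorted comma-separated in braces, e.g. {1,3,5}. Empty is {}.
Constraint 1 (Y != V) on D(Y)={4,5,6,7,8} D(V)={3,4,5,6,7,8}: no change
Constraint 2 (V != U) on D(V)={3,4,5,6,7,8} D(U)={3,4,5,6,7,8}: no change
Constraint 3 (V < Y) on D(V)={3,4,5,6,7,8} D(Y)={4,5,6,7,8}: V {3,4,5,6,7,8}->{3,4,5,6,7}
So after constraint 3: D(Y) = {4,5,6,7,8}

Answer: {4,5,6,7,8}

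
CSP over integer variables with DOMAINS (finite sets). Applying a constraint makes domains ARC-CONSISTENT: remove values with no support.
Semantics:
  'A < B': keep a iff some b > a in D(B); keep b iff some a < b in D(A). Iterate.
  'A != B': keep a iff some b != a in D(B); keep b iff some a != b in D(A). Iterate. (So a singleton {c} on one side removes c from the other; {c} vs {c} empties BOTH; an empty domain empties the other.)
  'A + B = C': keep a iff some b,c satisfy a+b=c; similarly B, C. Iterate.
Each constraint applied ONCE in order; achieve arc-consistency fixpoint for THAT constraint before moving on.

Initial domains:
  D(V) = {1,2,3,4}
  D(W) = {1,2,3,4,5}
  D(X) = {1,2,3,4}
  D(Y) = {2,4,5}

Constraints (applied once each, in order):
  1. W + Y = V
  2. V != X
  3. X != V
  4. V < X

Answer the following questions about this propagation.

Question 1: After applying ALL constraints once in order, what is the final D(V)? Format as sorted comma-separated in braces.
Answer: {3}

Derivation:
Constraint 1 (W + Y = V) on D(W)={1,2,3,4,5} D(Y)={2,4,5} D(V)={1,2,3,4}: W {1,2,3,4,5}->{1,2}; Y {2,4,5}->{2}; V {1,2,3,4}->{3,4}
Constraint 2 (V != X) on D(V)={3,4} D(X)={1,2,3,4}: no change
Constraint 3 (X != V) on D(X)={1,2,3,4} D(V)={3,4}: no change
Constraint 4 (V < X) on D(V)={3,4} D(X)={1,2,3,4}: V {3,4}->{3}; X {1,2,3,4}->{4}
So after all 4 constraints: D(V) = {3}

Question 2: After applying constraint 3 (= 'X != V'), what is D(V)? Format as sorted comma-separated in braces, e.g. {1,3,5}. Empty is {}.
Constraint 1 (W + Y = V) on D(W)={1,2,3,4,5} D(Y)={2,4,5} D(V)={1,2,3,4}: W {1,2,3,4,5}->{1,2}; Y {2,4,5}->{2}; V {1,2,3,4}->{3,4}
Constraint 2 (V != X) on D(V)={3,4} D(X)={1,2,3,4}: no change
Constraint 3 (X != V) on D(X)={1,2,3,4} D(V)={3,4}: no change
So after constraint 3: D(V) = {3,4}

Answer: {3,4}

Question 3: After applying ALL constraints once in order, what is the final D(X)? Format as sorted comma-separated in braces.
Constraint 1 (W + Y = V) on D(W)={1,2,3,4,5} D(Y)={2,4,5} D(V)={1,2,3,4}: W {1,2,3,4,5}->{1,2}; Y {2,4,5}->{2}; V {1,2,3,4}->{3,4}
Constraint 2 (V != X) on D(V)={3,4} D(X)={1,2,3,4}: no change
Constraint 3 (X != V) on D(X)={1,2,3,4} D(V)={3,4}: no change
Constraint 4 (V < X) on D(V)={3,4} D(X)={1,2,3,4}: V {3,4}->{3}; X {1,2,3,4}->{4}
So after all 4 constraints: D(X) = {4}

Answer: {4}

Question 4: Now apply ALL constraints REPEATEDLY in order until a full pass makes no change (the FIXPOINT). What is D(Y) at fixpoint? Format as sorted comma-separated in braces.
pass 0 (initial): D(Y)={2,4,5}
pass 1: V {1,2,3,4}->{3}; W {1,2,3,4,5}->{1,2}; X {1,2,3,4}->{4}; Y {2,4,5}->{2}
pass 2: W {1,2}->{1}
pass 3: no change
Fixpoint after 3 passes: D(Y) = {2}

Answer: {2}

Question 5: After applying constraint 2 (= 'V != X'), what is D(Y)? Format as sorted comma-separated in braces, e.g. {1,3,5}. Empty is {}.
Constraint 1 (W + Y = V) on D(W)={1,2,3,4,5} D(Y)={2,4,5} D(V)={1,2,3,4}: W {1,2,3,4,5}->{1,2}; Y {2,4,5}->{2}; V {1,2,3,4}->{3,4}
Constraint 2 (V != X) on D(V)={3,4} D(X)={1,2,3,4}: no change
So after constraint 2: D(Y) = {2}

Answer: {2}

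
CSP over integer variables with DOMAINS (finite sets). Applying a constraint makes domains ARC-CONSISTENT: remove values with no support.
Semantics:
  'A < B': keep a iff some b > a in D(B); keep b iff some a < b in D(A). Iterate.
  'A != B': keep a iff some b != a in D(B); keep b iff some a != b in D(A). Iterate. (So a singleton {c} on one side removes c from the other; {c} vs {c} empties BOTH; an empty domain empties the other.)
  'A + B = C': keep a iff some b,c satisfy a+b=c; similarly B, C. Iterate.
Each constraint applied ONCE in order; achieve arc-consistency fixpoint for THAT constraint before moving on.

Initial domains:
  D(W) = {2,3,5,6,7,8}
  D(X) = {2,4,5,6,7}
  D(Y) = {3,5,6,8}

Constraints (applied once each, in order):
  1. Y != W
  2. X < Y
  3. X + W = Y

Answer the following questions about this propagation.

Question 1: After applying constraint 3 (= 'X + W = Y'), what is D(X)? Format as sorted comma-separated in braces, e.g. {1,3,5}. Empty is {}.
Constraint 1 (Y != W) on D(Y)={3,5,6,8} D(W)={2,3,5,6,7,8}: no change
Constraint 2 (X < Y) on D(X)={2,4,5,6,7} D(Y)={3,5,6,8}: no change
Constraint 3 (X + W = Y) on D(X)={2,4,5,6,7} D(W)={2,3,5,6,7,8} D(Y)={3,5,6,8}: X {2,4,5,6,7}->{2,4,5,6}; W {2,3,5,6,7,8}->{2,3,6}; Y {3,5,6,8}->{5,6,8}
So after constraint 3: D(X) = {2,4,5,6}

Answer: {2,4,5,6}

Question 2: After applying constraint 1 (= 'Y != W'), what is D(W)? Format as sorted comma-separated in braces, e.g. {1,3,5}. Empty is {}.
Constraint 1 (Y != W) on D(Y)={3,5,6,8} D(W)={2,3,5,6,7,8}: no change
So after constraint 1: D(W) = {2,3,5,6,7,8}

Answer: {2,3,5,6,7,8}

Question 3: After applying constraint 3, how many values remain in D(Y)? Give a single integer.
Answer: 3

Derivation:
Constraint 1 (Y != W) on D(Y)={3,5,6,8} D(W)={2,3,5,6,7,8}: no change
Constraint 2 (X < Y) on D(X)={2,4,5,6,7} D(Y)={3,5,6,8}: no change
Constraint 3 (X + W = Y) on D(X)={2,4,5,6,7} D(W)={2,3,5,6,7,8} D(Y)={3,5,6,8}: X {2,4,5,6,7}->{2,4,5,6}; W {2,3,5,6,7,8}->{2,3,6}; Y {3,5,6,8}->{5,6,8}
So after constraint 3: D(Y)={5,6,8}, size = 3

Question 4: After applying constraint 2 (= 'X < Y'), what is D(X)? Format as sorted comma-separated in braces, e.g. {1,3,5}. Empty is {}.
Constraint 1 (Y != W) on D(Y)={3,5,6,8} D(W)={2,3,5,6,7,8}: no change
Constraint 2 (X < Y) on D(X)={2,4,5,6,7} D(Y)={3,5,6,8}: no change
So after constraint 2: D(X) = {2,4,5,6,7}

Answer: {2,4,5,6,7}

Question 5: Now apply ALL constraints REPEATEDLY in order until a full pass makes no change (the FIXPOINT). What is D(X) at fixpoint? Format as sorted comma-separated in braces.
Answer: {2,4,5,6}

Derivation:
pass 0 (initial): D(X)={2,4,5,6,7}
pass 1: W {2,3,5,6,7,8}->{2,3,6}; X {2,4,5,6,7}->{2,4,5,6}; Y {3,5,6,8}->{5,6,8}
pass 2: no change
Fixpoint after 2 passes: D(X) = {2,4,5,6}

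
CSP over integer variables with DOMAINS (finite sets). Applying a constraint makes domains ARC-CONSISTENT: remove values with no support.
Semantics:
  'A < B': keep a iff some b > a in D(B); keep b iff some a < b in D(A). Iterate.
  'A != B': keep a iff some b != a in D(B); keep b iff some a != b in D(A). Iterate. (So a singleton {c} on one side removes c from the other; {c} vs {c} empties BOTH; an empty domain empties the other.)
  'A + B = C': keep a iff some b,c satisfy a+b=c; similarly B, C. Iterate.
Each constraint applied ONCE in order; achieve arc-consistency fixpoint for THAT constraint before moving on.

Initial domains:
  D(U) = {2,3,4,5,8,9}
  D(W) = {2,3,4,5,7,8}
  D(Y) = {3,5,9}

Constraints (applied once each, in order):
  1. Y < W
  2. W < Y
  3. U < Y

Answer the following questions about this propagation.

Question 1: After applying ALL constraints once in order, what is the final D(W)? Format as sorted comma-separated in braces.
Constraint 1 (Y < W) on D(Y)={3,5,9} D(W)={2,3,4,5,7,8}: Y {3,5,9}->{3,5}; W {2,3,4,5,7,8}->{4,5,7,8}
Constraint 2 (W < Y) on D(W)={4,5,7,8} D(Y)={3,5}: W {4,5,7,8}->{4}; Y {3,5}->{5}
Constraint 3 (U < Y) on D(U)={2,3,4,5,8,9} D(Y)={5}: U {2,3,4,5,8,9}->{2,3,4}
So after all 3 constraints: D(W) = {4}

Answer: {4}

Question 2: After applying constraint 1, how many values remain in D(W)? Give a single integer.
Answer: 4

Derivation:
Constraint 1 (Y < W) on D(Y)={3,5,9} D(W)={2,3,4,5,7,8}: Y {3,5,9}->{3,5}; W {2,3,4,5,7,8}->{4,5,7,8}
So after constraint 1: D(W)={4,5,7,8}, size = 4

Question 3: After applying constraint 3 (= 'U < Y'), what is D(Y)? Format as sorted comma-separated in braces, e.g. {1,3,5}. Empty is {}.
Answer: {5}

Derivation:
Constraint 1 (Y < W) on D(Y)={3,5,9} D(W)={2,3,4,5,7,8}: Y {3,5,9}->{3,5}; W {2,3,4,5,7,8}->{4,5,7,8}
Constraint 2 (W < Y) on D(W)={4,5,7,8} D(Y)={3,5}: W {4,5,7,8}->{4}; Y {3,5}->{5}
Constraint 3 (U < Y) on D(U)={2,3,4,5,8,9} D(Y)={5}: U {2,3,4,5,8,9}->{2,3,4}
So after constraint 3: D(Y) = {5}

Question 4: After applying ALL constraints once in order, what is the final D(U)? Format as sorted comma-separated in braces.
Constraint 1 (Y < W) on D(Y)={3,5,9} D(W)={2,3,4,5,7,8}: Y {3,5,9}->{3,5}; W {2,3,4,5,7,8}->{4,5,7,8}
Constraint 2 (W < Y) on D(W)={4,5,7,8} D(Y)={3,5}: W {4,5,7,8}->{4}; Y {3,5}->{5}
Constraint 3 (U < Y) on D(U)={2,3,4,5,8,9} D(Y)={5}: U {2,3,4,5,8,9}->{2,3,4}
So after all 3 constraints: D(U) = {2,3,4}

Answer: {2,3,4}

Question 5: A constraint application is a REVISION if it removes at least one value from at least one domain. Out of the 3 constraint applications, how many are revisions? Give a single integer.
Constraint 1 (Y < W) on D(Y)={3,5,9} D(W)={2,3,4,5,7,8}: Y {3,5,9}->{3,5}; W {2,3,4,5,7,8}->{4,5,7,8} => REVISION
Constraint 2 (W < Y) on D(W)={4,5,7,8} D(Y)={3,5}: W {4,5,7,8}->{4}; Y {3,5}->{5} => REVISION
Constraint 3 (U < Y) on D(U)={2,3,4,5,8,9} D(Y)={5}: U {2,3,4,5,8,9}->{2,3,4} => REVISION
Total revisions = 3

Answer: 3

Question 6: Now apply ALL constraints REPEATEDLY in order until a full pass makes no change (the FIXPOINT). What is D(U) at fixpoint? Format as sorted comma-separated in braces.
pass 0 (initial): D(U)={2,3,4,5,8,9}
pass 1: U {2,3,4,5,8,9}->{2,3,4}; W {2,3,4,5,7,8}->{4}; Y {3,5,9}->{5}
pass 2: U {2,3,4}->{}; W {4}->{}; Y {5}->{}
pass 3: no change
Fixpoint after 3 passes: D(U) = {}

Answer: {}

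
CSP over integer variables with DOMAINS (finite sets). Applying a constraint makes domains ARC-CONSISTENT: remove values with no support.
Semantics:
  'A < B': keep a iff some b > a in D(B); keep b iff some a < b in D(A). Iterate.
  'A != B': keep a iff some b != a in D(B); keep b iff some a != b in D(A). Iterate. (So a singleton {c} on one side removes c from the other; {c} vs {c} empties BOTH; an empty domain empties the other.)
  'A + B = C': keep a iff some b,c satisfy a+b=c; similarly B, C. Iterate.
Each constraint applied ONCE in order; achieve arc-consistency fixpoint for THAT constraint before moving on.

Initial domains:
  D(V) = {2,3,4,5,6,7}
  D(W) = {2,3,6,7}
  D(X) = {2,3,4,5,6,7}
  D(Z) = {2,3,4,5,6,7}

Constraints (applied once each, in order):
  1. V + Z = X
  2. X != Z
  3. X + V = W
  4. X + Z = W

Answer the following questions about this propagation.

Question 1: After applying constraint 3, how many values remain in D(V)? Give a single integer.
Constraint 1 (V + Z = X) on D(V)={2,3,4,5,6,7} D(Z)={2,3,4,5,6,7} D(X)={2,3,4,5,6,7}: V {2,3,4,5,6,7}->{2,3,4,5}; Z {2,3,4,5,6,7}->{2,3,4,5}; X {2,3,4,5,6,7}->{4,5,6,7}
Constraint 2 (X != Z) on D(X)={4,5,6,7} D(Z)={2,3,4,5}: no change
Constraint 3 (X + V = W) on D(X)={4,5,6,7} D(V)={2,3,4,5} D(W)={2,3,6,7}: X {4,5,6,7}->{4,5}; V {2,3,4,5}->{2,3}; W {2,3,6,7}->{6,7}
So after constraint 3: D(V)={2,3}, size = 2

Answer: 2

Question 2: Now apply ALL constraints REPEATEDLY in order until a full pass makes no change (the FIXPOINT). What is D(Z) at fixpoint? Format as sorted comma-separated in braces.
Answer: {2,3}

Derivation:
pass 0 (initial): D(Z)={2,3,4,5,6,7}
pass 1: V {2,3,4,5,6,7}->{2,3}; W {2,3,6,7}->{6,7}; X {2,3,4,5,6,7}->{4,5}; Z {2,3,4,5,6,7}->{2,3}
pass 2: no change
Fixpoint after 2 passes: D(Z) = {2,3}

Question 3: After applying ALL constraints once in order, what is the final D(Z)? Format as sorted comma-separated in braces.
Answer: {2,3}

Derivation:
Constraint 1 (V + Z = X) on D(V)={2,3,4,5,6,7} D(Z)={2,3,4,5,6,7} D(X)={2,3,4,5,6,7}: V {2,3,4,5,6,7}->{2,3,4,5}; Z {2,3,4,5,6,7}->{2,3,4,5}; X {2,3,4,5,6,7}->{4,5,6,7}
Constraint 2 (X != Z) on D(X)={4,5,6,7} D(Z)={2,3,4,5}: no change
Constraint 3 (X + V = W) on D(X)={4,5,6,7} D(V)={2,3,4,5} D(W)={2,3,6,7}: X {4,5,6,7}->{4,5}; V {2,3,4,5}->{2,3}; W {2,3,6,7}->{6,7}
Constraint 4 (X + Z = W) on D(X)={4,5} D(Z)={2,3,4,5} D(W)={6,7}: Z {2,3,4,5}->{2,3}
So after all 4 constraints: D(Z) = {2,3}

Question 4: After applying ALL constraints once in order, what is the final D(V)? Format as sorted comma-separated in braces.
Answer: {2,3}

Derivation:
Constraint 1 (V + Z = X) on D(V)={2,3,4,5,6,7} D(Z)={2,3,4,5,6,7} D(X)={2,3,4,5,6,7}: V {2,3,4,5,6,7}->{2,3,4,5}; Z {2,3,4,5,6,7}->{2,3,4,5}; X {2,3,4,5,6,7}->{4,5,6,7}
Constraint 2 (X != Z) on D(X)={4,5,6,7} D(Z)={2,3,4,5}: no change
Constraint 3 (X + V = W) on D(X)={4,5,6,7} D(V)={2,3,4,5} D(W)={2,3,6,7}: X {4,5,6,7}->{4,5}; V {2,3,4,5}->{2,3}; W {2,3,6,7}->{6,7}
Constraint 4 (X + Z = W) on D(X)={4,5} D(Z)={2,3,4,5} D(W)={6,7}: Z {2,3,4,5}->{2,3}
So after all 4 constraints: D(V) = {2,3}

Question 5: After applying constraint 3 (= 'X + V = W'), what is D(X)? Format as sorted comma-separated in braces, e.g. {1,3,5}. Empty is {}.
Answer: {4,5}

Derivation:
Constraint 1 (V + Z = X) on D(V)={2,3,4,5,6,7} D(Z)={2,3,4,5,6,7} D(X)={2,3,4,5,6,7}: V {2,3,4,5,6,7}->{2,3,4,5}; Z {2,3,4,5,6,7}->{2,3,4,5}; X {2,3,4,5,6,7}->{4,5,6,7}
Constraint 2 (X != Z) on D(X)={4,5,6,7} D(Z)={2,3,4,5}: no change
Constraint 3 (X + V = W) on D(X)={4,5,6,7} D(V)={2,3,4,5} D(W)={2,3,6,7}: X {4,5,6,7}->{4,5}; V {2,3,4,5}->{2,3}; W {2,3,6,7}->{6,7}
So after constraint 3: D(X) = {4,5}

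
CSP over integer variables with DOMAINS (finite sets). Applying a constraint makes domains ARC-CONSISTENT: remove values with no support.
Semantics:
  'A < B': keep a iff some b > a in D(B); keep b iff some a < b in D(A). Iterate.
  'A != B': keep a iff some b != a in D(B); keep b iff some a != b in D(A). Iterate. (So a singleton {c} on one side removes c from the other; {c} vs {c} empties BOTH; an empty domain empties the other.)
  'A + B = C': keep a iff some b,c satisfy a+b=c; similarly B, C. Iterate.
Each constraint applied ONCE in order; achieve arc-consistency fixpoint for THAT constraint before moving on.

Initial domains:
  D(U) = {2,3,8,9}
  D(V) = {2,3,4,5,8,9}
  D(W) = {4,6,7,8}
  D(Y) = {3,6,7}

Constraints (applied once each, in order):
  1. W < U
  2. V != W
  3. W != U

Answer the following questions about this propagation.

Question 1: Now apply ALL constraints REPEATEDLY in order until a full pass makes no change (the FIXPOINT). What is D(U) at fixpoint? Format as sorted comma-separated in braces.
Answer: {8,9}

Derivation:
pass 0 (initial): D(U)={2,3,8,9}
pass 1: U {2,3,8,9}->{8,9}
pass 2: no change
Fixpoint after 2 passes: D(U) = {8,9}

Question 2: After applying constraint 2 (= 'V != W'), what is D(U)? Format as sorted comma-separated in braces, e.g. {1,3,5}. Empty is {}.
Answer: {8,9}

Derivation:
Constraint 1 (W < U) on D(W)={4,6,7,8} D(U)={2,3,8,9}: U {2,3,8,9}->{8,9}
Constraint 2 (V != W) on D(V)={2,3,4,5,8,9} D(W)={4,6,7,8}: no change
So after constraint 2: D(U) = {8,9}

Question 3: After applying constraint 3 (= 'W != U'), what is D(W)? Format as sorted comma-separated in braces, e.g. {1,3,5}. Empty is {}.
Answer: {4,6,7,8}

Derivation:
Constraint 1 (W < U) on D(W)={4,6,7,8} D(U)={2,3,8,9}: U {2,3,8,9}->{8,9}
Constraint 2 (V != W) on D(V)={2,3,4,5,8,9} D(W)={4,6,7,8}: no change
Constraint 3 (W != U) on D(W)={4,6,7,8} D(U)={8,9}: no change
So after constraint 3: D(W) = {4,6,7,8}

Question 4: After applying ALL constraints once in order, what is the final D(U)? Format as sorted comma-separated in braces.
Constraint 1 (W < U) on D(W)={4,6,7,8} D(U)={2,3,8,9}: U {2,3,8,9}->{8,9}
Constraint 2 (V != W) on D(V)={2,3,4,5,8,9} D(W)={4,6,7,8}: no change
Constraint 3 (W != U) on D(W)={4,6,7,8} D(U)={8,9}: no change
So after all 3 constraints: D(U) = {8,9}

Answer: {8,9}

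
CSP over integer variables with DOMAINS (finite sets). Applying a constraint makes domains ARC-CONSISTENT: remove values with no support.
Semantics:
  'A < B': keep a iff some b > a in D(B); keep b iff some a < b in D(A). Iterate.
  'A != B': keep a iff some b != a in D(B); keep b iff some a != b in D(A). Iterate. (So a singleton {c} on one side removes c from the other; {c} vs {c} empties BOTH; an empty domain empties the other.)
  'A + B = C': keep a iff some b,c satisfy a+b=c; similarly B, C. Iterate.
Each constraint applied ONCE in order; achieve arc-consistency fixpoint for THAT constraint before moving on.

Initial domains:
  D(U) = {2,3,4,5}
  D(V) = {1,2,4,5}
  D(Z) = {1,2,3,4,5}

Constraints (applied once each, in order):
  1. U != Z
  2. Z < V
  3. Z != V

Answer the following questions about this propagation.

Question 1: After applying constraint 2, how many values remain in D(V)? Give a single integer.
Answer: 3

Derivation:
Constraint 1 (U != Z) on D(U)={2,3,4,5} D(Z)={1,2,3,4,5}: no change
Constraint 2 (Z < V) on D(Z)={1,2,3,4,5} D(V)={1,2,4,5}: Z {1,2,3,4,5}->{1,2,3,4}; V {1,2,4,5}->{2,4,5}
So after constraint 2: D(V)={2,4,5}, size = 3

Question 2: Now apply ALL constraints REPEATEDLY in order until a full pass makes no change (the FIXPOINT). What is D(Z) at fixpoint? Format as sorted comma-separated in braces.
pass 0 (initial): D(Z)={1,2,3,4,5}
pass 1: V {1,2,4,5}->{2,4,5}; Z {1,2,3,4,5}->{1,2,3,4}
pass 2: no change
Fixpoint after 2 passes: D(Z) = {1,2,3,4}

Answer: {1,2,3,4}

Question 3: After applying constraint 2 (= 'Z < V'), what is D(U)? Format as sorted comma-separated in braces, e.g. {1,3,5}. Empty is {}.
Answer: {2,3,4,5}

Derivation:
Constraint 1 (U != Z) on D(U)={2,3,4,5} D(Z)={1,2,3,4,5}: no change
Constraint 2 (Z < V) on D(Z)={1,2,3,4,5} D(V)={1,2,4,5}: Z {1,2,3,4,5}->{1,2,3,4}; V {1,2,4,5}->{2,4,5}
So after constraint 2: D(U) = {2,3,4,5}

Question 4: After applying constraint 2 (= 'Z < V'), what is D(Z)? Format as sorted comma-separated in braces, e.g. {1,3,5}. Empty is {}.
Constraint 1 (U != Z) on D(U)={2,3,4,5} D(Z)={1,2,3,4,5}: no change
Constraint 2 (Z < V) on D(Z)={1,2,3,4,5} D(V)={1,2,4,5}: Z {1,2,3,4,5}->{1,2,3,4}; V {1,2,4,5}->{2,4,5}
So after constraint 2: D(Z) = {1,2,3,4}

Answer: {1,2,3,4}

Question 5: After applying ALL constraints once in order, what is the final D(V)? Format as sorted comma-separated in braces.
Constraint 1 (U != Z) on D(U)={2,3,4,5} D(Z)={1,2,3,4,5}: no change
Constraint 2 (Z < V) on D(Z)={1,2,3,4,5} D(V)={1,2,4,5}: Z {1,2,3,4,5}->{1,2,3,4}; V {1,2,4,5}->{2,4,5}
Constraint 3 (Z != V) on D(Z)={1,2,3,4} D(V)={2,4,5}: no change
So after all 3 constraints: D(V) = {2,4,5}

Answer: {2,4,5}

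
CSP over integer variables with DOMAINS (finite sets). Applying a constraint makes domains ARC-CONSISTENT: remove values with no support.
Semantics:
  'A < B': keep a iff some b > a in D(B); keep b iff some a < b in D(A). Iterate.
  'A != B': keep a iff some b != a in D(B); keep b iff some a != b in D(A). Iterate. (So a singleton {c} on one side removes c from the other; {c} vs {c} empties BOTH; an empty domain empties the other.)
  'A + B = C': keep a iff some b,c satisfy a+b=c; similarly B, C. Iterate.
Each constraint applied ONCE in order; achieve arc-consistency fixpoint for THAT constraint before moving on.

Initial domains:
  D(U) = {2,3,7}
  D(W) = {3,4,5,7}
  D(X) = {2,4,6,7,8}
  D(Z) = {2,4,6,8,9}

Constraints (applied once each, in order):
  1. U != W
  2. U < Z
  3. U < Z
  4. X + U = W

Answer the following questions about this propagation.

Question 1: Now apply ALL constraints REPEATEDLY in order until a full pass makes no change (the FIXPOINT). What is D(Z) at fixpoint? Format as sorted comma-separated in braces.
Answer: {4,6,8,9}

Derivation:
pass 0 (initial): D(Z)={2,4,6,8,9}
pass 1: U {2,3,7}->{2,3}; W {3,4,5,7}->{4,5,7}; X {2,4,6,7,8}->{2,4}; Z {2,4,6,8,9}->{4,6,8,9}
pass 2: no change
Fixpoint after 2 passes: D(Z) = {4,6,8,9}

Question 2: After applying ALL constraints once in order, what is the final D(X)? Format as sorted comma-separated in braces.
Constraint 1 (U != W) on D(U)={2,3,7} D(W)={3,4,5,7}: no change
Constraint 2 (U < Z) on D(U)={2,3,7} D(Z)={2,4,6,8,9}: Z {2,4,6,8,9}->{4,6,8,9}
Constraint 3 (U < Z) on D(U)={2,3,7} D(Z)={4,6,8,9}: no change
Constraint 4 (X + U = W) on D(X)={2,4,6,7,8} D(U)={2,3,7} D(W)={3,4,5,7}: X {2,4,6,7,8}->{2,4}; U {2,3,7}->{2,3}; W {3,4,5,7}->{4,5,7}
So after all 4 constraints: D(X) = {2,4}

Answer: {2,4}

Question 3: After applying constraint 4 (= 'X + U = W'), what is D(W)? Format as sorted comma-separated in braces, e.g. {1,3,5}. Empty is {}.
Answer: {4,5,7}

Derivation:
Constraint 1 (U != W) on D(U)={2,3,7} D(W)={3,4,5,7}: no change
Constraint 2 (U < Z) on D(U)={2,3,7} D(Z)={2,4,6,8,9}: Z {2,4,6,8,9}->{4,6,8,9}
Constraint 3 (U < Z) on D(U)={2,3,7} D(Z)={4,6,8,9}: no change
Constraint 4 (X + U = W) on D(X)={2,4,6,7,8} D(U)={2,3,7} D(W)={3,4,5,7}: X {2,4,6,7,8}->{2,4}; U {2,3,7}->{2,3}; W {3,4,5,7}->{4,5,7}
So after constraint 4: D(W) = {4,5,7}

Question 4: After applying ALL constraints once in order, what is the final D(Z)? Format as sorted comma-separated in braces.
Constraint 1 (U != W) on D(U)={2,3,7} D(W)={3,4,5,7}: no change
Constraint 2 (U < Z) on D(U)={2,3,7} D(Z)={2,4,6,8,9}: Z {2,4,6,8,9}->{4,6,8,9}
Constraint 3 (U < Z) on D(U)={2,3,7} D(Z)={4,6,8,9}: no change
Constraint 4 (X + U = W) on D(X)={2,4,6,7,8} D(U)={2,3,7} D(W)={3,4,5,7}: X {2,4,6,7,8}->{2,4}; U {2,3,7}->{2,3}; W {3,4,5,7}->{4,5,7}
So after all 4 constraints: D(Z) = {4,6,8,9}

Answer: {4,6,8,9}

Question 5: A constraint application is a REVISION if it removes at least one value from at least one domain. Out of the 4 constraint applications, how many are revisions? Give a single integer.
Constraint 1 (U != W) on D(U)={2,3,7} D(W)={3,4,5,7}: no change => not a revision
Constraint 2 (U < Z) on D(U)={2,3,7} D(Z)={2,4,6,8,9}: Z {2,4,6,8,9}->{4,6,8,9} => REVISION
Constraint 3 (U < Z) on D(U)={2,3,7} D(Z)={4,6,8,9}: no change => not a revision
Constraint 4 (X + U = W) on D(X)={2,4,6,7,8} D(U)={2,3,7} D(W)={3,4,5,7}: X {2,4,6,7,8}->{2,4}; U {2,3,7}->{2,3}; W {3,4,5,7}->{4,5,7} => REVISION
Total revisions = 2

Answer: 2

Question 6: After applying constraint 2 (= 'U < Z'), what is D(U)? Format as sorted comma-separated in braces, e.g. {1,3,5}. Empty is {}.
Answer: {2,3,7}

Derivation:
Constraint 1 (U != W) on D(U)={2,3,7} D(W)={3,4,5,7}: no change
Constraint 2 (U < Z) on D(U)={2,3,7} D(Z)={2,4,6,8,9}: Z {2,4,6,8,9}->{4,6,8,9}
So after constraint 2: D(U) = {2,3,7}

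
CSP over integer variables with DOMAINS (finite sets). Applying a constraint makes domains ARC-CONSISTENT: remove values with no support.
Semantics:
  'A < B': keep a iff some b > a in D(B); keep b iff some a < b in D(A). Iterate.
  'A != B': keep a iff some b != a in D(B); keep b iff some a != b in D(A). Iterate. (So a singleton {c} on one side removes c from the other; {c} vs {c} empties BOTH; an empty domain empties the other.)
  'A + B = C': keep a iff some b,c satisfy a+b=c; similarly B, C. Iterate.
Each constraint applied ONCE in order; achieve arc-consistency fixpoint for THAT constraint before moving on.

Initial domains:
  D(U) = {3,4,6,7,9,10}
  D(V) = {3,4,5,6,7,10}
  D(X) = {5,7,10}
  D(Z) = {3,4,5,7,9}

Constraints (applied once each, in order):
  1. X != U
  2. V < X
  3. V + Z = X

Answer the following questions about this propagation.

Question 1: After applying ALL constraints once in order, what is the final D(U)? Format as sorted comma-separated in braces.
Answer: {3,4,6,7,9,10}

Derivation:
Constraint 1 (X != U) on D(X)={5,7,10} D(U)={3,4,6,7,9,10}: no change
Constraint 2 (V < X) on D(V)={3,4,5,6,7,10} D(X)={5,7,10}: V {3,4,5,6,7,10}->{3,4,5,6,7}
Constraint 3 (V + Z = X) on D(V)={3,4,5,6,7} D(Z)={3,4,5,7,9} D(X)={5,7,10}: Z {3,4,5,7,9}->{3,4,5,7}; X {5,7,10}->{7,10}
So after all 3 constraints: D(U) = {3,4,6,7,9,10}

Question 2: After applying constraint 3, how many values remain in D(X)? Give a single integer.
Answer: 2

Derivation:
Constraint 1 (X != U) on D(X)={5,7,10} D(U)={3,4,6,7,9,10}: no change
Constraint 2 (V < X) on D(V)={3,4,5,6,7,10} D(X)={5,7,10}: V {3,4,5,6,7,10}->{3,4,5,6,7}
Constraint 3 (V + Z = X) on D(V)={3,4,5,6,7} D(Z)={3,4,5,7,9} D(X)={5,7,10}: Z {3,4,5,7,9}->{3,4,5,7}; X {5,7,10}->{7,10}
So after constraint 3: D(X)={7,10}, size = 2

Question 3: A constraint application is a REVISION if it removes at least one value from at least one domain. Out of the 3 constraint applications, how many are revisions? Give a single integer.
Answer: 2

Derivation:
Constraint 1 (X != U) on D(X)={5,7,10} D(U)={3,4,6,7,9,10}: no change => not a revision
Constraint 2 (V < X) on D(V)={3,4,5,6,7,10} D(X)={5,7,10}: V {3,4,5,6,7,10}->{3,4,5,6,7} => REVISION
Constraint 3 (V + Z = X) on D(V)={3,4,5,6,7} D(Z)={3,4,5,7,9} D(X)={5,7,10}: Z {3,4,5,7,9}->{3,4,5,7}; X {5,7,10}->{7,10} => REVISION
Total revisions = 2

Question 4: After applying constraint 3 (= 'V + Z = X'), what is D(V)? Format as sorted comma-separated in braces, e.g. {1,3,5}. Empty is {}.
Answer: {3,4,5,6,7}

Derivation:
Constraint 1 (X != U) on D(X)={5,7,10} D(U)={3,4,6,7,9,10}: no change
Constraint 2 (V < X) on D(V)={3,4,5,6,7,10} D(X)={5,7,10}: V {3,4,5,6,7,10}->{3,4,5,6,7}
Constraint 3 (V + Z = X) on D(V)={3,4,5,6,7} D(Z)={3,4,5,7,9} D(X)={5,7,10}: Z {3,4,5,7,9}->{3,4,5,7}; X {5,7,10}->{7,10}
So after constraint 3: D(V) = {3,4,5,6,7}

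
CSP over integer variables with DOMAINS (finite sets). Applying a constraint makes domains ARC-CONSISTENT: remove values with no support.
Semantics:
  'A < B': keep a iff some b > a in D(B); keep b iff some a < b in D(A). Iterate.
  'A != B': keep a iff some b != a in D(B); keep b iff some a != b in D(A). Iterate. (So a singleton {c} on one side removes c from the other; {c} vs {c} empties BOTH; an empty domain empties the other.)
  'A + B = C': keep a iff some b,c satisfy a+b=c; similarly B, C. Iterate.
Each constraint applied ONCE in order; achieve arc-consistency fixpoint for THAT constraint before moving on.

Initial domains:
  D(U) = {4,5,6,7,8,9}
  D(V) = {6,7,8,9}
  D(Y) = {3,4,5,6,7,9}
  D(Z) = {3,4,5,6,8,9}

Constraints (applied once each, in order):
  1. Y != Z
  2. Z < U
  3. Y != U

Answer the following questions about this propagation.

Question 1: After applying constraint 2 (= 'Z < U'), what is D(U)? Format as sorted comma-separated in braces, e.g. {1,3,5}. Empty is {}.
Answer: {4,5,6,7,8,9}

Derivation:
Constraint 1 (Y != Z) on D(Y)={3,4,5,6,7,9} D(Z)={3,4,5,6,8,9}: no change
Constraint 2 (Z < U) on D(Z)={3,4,5,6,8,9} D(U)={4,5,6,7,8,9}: Z {3,4,5,6,8,9}->{3,4,5,6,8}
So after constraint 2: D(U) = {4,5,6,7,8,9}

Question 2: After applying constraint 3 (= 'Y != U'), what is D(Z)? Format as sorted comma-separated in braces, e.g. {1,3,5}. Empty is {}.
Answer: {3,4,5,6,8}

Derivation:
Constraint 1 (Y != Z) on D(Y)={3,4,5,6,7,9} D(Z)={3,4,5,6,8,9}: no change
Constraint 2 (Z < U) on D(Z)={3,4,5,6,8,9} D(U)={4,5,6,7,8,9}: Z {3,4,5,6,8,9}->{3,4,5,6,8}
Constraint 3 (Y != U) on D(Y)={3,4,5,6,7,9} D(U)={4,5,6,7,8,9}: no change
So after constraint 3: D(Z) = {3,4,5,6,8}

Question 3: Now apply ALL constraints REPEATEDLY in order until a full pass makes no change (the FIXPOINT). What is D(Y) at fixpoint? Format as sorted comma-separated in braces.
Answer: {3,4,5,6,7,9}

Derivation:
pass 0 (initial): D(Y)={3,4,5,6,7,9}
pass 1: Z {3,4,5,6,8,9}->{3,4,5,6,8}
pass 2: no change
Fixpoint after 2 passes: D(Y) = {3,4,5,6,7,9}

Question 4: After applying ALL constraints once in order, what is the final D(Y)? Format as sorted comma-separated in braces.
Constraint 1 (Y != Z) on D(Y)={3,4,5,6,7,9} D(Z)={3,4,5,6,8,9}: no change
Constraint 2 (Z < U) on D(Z)={3,4,5,6,8,9} D(U)={4,5,6,7,8,9}: Z {3,4,5,6,8,9}->{3,4,5,6,8}
Constraint 3 (Y != U) on D(Y)={3,4,5,6,7,9} D(U)={4,5,6,7,8,9}: no change
So after all 3 constraints: D(Y) = {3,4,5,6,7,9}

Answer: {3,4,5,6,7,9}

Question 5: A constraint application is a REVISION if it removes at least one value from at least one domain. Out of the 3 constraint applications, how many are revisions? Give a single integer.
Constraint 1 (Y != Z) on D(Y)={3,4,5,6,7,9} D(Z)={3,4,5,6,8,9}: no change => not a revision
Constraint 2 (Z < U) on D(Z)={3,4,5,6,8,9} D(U)={4,5,6,7,8,9}: Z {3,4,5,6,8,9}->{3,4,5,6,8} => REVISION
Constraint 3 (Y != U) on D(Y)={3,4,5,6,7,9} D(U)={4,5,6,7,8,9}: no change => not a revision
Total revisions = 1

Answer: 1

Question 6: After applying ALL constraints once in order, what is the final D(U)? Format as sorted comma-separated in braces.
Constraint 1 (Y != Z) on D(Y)={3,4,5,6,7,9} D(Z)={3,4,5,6,8,9}: no change
Constraint 2 (Z < U) on D(Z)={3,4,5,6,8,9} D(U)={4,5,6,7,8,9}: Z {3,4,5,6,8,9}->{3,4,5,6,8}
Constraint 3 (Y != U) on D(Y)={3,4,5,6,7,9} D(U)={4,5,6,7,8,9}: no change
So after all 3 constraints: D(U) = {4,5,6,7,8,9}

Answer: {4,5,6,7,8,9}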